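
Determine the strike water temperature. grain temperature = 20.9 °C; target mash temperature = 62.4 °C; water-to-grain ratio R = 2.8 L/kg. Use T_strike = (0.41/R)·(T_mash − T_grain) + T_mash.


T_strike = (0.41/2.8)·(62.4 − 20.9) + 62.4

68.4768 °C


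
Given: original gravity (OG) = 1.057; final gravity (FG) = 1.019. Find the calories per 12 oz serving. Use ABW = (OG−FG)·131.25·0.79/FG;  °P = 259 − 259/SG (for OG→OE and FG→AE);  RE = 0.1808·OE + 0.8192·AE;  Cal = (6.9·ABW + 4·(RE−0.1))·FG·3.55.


ABW = (1.057 − 1.019)·131.25·0.79/1.019 = 3.8667
OE = 259 − 259/1.057 = 13.9669 °P
AE = 259 − 259/1.019 = 4.8292 °P
RE = 0.1808·13.9669 + 0.8192·4.8292 = 6.4813 °P
Cal = (6.9·3.8667 + 4·(6.4813−0.1))·1.019·3.55

188.8499 kcal


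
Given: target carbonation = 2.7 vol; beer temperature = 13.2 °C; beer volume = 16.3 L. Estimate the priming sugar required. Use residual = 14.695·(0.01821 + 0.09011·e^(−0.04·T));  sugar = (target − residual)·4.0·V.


residual = 14.695·(0.01821 + 0.09011·e^(−0.04·13.2)) = 1.0486
sugar = (2.7 − 1.0486)·4.0·16.3

107.6734 g


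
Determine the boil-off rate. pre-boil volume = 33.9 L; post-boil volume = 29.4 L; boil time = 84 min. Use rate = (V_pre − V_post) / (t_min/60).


rate = (33.9 − 29.4) / (84/60)

3.2143 L/hr


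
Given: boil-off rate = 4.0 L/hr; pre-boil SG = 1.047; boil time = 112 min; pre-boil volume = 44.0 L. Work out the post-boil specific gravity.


V_post = V_pre − rate·(t/60);  SG_post = 1 + (SG_pre−1)·V_pre/V_post
V_post = 44.0 − 4.0·(112/60) = 36.5333
SG_post = 1 + (1.047 − 1)·44.0/36.5333

1.0566


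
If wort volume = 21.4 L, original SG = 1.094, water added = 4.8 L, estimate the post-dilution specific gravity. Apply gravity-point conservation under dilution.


SG_new = 1 + (SG_old − 1)·V_old/(V_old + V_water)
pts = (1.094 − 1)·1000·21.4/(21.4 + 4.8) = 76.7786
SG_new = 1 + 76.7786/1000

1.0768


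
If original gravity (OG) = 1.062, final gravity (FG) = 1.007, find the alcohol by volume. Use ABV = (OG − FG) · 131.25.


ABV = (1.062 − 1.007) · 131.25

7.2188 % ABV


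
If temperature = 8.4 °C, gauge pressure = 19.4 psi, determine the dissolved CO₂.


vols = (P + 14.695)·(0.01821 + 0.09011·e^(−0.04·T))
vols = (19.4 + 14.695)·(0.01821 + 0.09011·e^(−0.04·8.4))

2.8164 volumes


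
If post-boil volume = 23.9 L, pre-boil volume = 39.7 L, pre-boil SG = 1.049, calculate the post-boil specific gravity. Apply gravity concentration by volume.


SG_post = 1 + (SG_pre − 1)·V_pre/V_post
pts_pre = (1.049 − 1)·1000 = 49.0000
pts_post = 49.0000·39.7/23.9 = 81.3933
SG_post = 1 + 81.3933/1000

1.0814


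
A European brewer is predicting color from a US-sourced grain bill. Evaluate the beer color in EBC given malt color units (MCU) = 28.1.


SRM = 1.4922·MCU^0.6859;  EBC = SRM·1.97
SRM = 1.4922·28.1^0.6859 = 14.7060
EBC = 14.7060·1.97

28.9708 EBC


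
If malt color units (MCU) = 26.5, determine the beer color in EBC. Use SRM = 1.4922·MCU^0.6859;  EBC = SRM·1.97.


SRM = 1.4922·26.5^0.6859 = 14.1264
EBC = 14.1264·1.97

27.8290 EBC


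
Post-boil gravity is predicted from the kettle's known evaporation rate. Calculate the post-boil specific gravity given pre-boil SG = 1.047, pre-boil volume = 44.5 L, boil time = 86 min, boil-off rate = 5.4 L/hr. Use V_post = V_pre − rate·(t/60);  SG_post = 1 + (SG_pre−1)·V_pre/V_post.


V_post = 44.5 − 5.4·(86/60) = 36.7600
SG_post = 1 + (1.047 − 1)·44.5/36.7600

1.0569


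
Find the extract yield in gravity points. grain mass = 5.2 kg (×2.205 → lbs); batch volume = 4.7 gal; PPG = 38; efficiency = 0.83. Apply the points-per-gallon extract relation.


points = lbs × PPG × eff / vol
lbs = 5.2 × 2.205 = 11.4660
points = 11.4660 × 38 × 0.83 / 4.7

76.9442 points


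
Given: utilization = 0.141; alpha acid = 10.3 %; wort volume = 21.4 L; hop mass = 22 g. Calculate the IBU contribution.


IBU = (α/100)·mass·U·1000 / V
IBU = (10.3/100)·22·0.141·1000 / 21.4

14.9302 IBU


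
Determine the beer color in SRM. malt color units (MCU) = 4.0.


SRM = 1.4922 · MCU^0.6859
SRM = 1.4922 · 4.0^0.6859

3.8617 SRM


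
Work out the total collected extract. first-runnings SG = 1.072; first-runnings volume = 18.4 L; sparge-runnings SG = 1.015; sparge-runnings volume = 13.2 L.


total = Σ (SG_i − 1)·1000·V_i
first = (1.072 − 1)·1000·18.4 = 1324.8000
sparge = (1.015 − 1)·1000·13.2 = 198.0000
total = 1324.8000 + 198.0000

1522.8000 gravity·L


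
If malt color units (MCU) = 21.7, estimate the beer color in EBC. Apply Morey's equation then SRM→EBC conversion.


SRM = 1.4922·MCU^0.6859;  EBC = SRM·1.97
SRM = 1.4922·21.7^0.6859 = 12.3170
EBC = 12.3170·1.97

24.2645 EBC


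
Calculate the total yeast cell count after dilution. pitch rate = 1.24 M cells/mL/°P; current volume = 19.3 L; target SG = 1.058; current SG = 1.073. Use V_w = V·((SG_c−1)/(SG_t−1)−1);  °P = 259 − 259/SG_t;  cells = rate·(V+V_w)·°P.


V_w = 19.3·((1.073−1)/(1.058−1)−1) = 4.9914
V_final = 19.3 + 4.9914 = 24.2914
°P = 259 − 259/1.058 = 14.1985
cells = 1.24·24.2914·14.1985

427.6771 billion cells


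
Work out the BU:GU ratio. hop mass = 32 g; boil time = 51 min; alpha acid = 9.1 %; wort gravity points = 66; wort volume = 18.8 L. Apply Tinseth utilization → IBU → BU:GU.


U = 1.65·0.000125^(GP/1000)·(1−e^(−0.04t))/4.15;  IBU = (α/100)·m·U·1000/V;  BU:GU = IBU/GP
U = 1.65·0.000125^(66/1000)·(1−e^(−0.04·51))/4.15 = 0.1911
IBU = (9.1/100)·32·0.1911·1000/18.8 = 29.6054
BU:GU = 29.6054/66

0.4486


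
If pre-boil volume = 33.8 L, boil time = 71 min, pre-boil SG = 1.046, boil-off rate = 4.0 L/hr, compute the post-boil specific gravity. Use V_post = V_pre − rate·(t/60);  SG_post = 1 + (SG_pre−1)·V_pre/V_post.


V_post = 33.8 − 4.0·(71/60) = 29.0667
SG_post = 1 + (1.046 − 1)·33.8/29.0667

1.0535


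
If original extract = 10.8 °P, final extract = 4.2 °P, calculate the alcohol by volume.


SG = 259/(259 − P);  ABV = (OG − FG)·131.25
OG = 259/(259 − 10.8) = 1.0435
FG = 259/(259 − 4.2) = 1.0165
ABV = (1.0435 − 1.0165)·131.25

3.5477 % ABV


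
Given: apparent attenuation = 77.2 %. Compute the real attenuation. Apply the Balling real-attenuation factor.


RA = AA · 0.8192
RA = 77.2 · 0.8192

63.2422 %


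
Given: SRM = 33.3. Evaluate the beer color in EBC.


EBC = SRM · 1.97
EBC = 33.3 · 1.97

65.6010 EBC


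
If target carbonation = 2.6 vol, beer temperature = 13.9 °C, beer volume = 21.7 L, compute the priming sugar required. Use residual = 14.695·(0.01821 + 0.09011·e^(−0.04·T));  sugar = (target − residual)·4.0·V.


residual = 14.695·(0.01821 + 0.09011·e^(−0.04·13.9)) = 1.0270
sugar = (2.6 − 1.0270)·4.0·21.7

136.5361 g


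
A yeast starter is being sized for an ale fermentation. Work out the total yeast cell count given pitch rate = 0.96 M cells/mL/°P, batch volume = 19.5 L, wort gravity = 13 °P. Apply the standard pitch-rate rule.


cells (billions) = rate · V_L · °P
cells = 0.96 · 19.5 · 13

243.3600 billion cells


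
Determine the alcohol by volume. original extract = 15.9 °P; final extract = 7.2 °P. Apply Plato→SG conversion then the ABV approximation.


SG = 259/(259 − P);  ABV = (OG − FG)·131.25
OG = 259/(259 − 15.9) = 1.0654
FG = 259/(259 − 7.2) = 1.0286
ABV = (1.0654 − 1.0286)·131.25

4.8315 % ABV


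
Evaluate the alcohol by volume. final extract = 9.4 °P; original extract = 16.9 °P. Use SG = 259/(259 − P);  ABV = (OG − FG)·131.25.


OG = 259/(259 − 16.9) = 1.0698
FG = 259/(259 − 9.4) = 1.0377
ABV = (1.0698 − 1.0377)·131.25

4.2191 % ABV


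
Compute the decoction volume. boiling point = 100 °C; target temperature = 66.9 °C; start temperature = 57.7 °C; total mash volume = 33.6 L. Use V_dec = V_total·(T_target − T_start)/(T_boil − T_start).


V_dec = 33.6·(66.9 − 57.7)/(100 − 57.7)

7.3078 L


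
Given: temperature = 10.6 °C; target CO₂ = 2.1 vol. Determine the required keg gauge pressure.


psi = vols/(0.01821 + 0.09011·e^(−0.04·T)) − 14.695
psi = 2.1/(0.01821 + 0.09011·e^(−0.04·10.6)) − 14.695

12.5141 psi


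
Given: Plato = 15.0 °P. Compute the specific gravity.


SG = 259/(259 − P)
SG = 259/(259 − 15.0)

1.0615


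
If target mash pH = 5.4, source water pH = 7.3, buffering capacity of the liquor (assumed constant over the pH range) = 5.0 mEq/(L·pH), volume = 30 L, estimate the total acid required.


acid = buffering capacity · (pH_source − pH_target) · V
acid = 5.0 · (7.3 − 5.4) · 30

285.0000 mEq


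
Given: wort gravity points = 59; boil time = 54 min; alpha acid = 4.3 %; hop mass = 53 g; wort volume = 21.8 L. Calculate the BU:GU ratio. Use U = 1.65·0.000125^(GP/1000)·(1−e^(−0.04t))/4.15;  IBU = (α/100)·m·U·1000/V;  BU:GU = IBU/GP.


U = 1.65·0.000125^(59/1000)·(1−e^(−0.04·54))/4.15 = 0.2070
IBU = (4.3/100)·53·0.2070·1000/21.8 = 21.6384
BU:GU = 21.6384/59

0.3668


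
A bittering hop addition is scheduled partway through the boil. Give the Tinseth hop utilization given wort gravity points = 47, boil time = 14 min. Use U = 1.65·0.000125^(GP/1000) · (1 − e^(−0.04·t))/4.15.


bigness = 1.65·0.000125^(47/1000) = 1.0815
boil_factor = (1 − e^(−0.04·14))/4.15 = 0.1033
U = 1.0815 · 0.1033

0.1117


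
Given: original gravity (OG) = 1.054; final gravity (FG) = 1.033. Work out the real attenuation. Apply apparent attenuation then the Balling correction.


AA = (OG−FG)/(OG−1)·100;  RA = AA·0.8192
AA = (1.054 − 1.033)/(1.054 − 1)·100 = 38.8889
RA = 38.8889·0.8192

31.8578 %


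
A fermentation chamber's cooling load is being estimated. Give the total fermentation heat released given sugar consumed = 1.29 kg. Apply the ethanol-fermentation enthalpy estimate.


Q = m_sugar · 590 kJ/kg
Q = 1.29 · 590

761.1000 kJ


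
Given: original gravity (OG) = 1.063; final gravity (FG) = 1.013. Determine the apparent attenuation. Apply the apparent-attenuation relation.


AA = (OG − FG)/(OG − 1) · 100
AA = (1.063 − 1.013)/(1.063 − 1) · 100

79.3651 %


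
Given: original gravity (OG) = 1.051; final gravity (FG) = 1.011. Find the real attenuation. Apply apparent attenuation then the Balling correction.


AA = (OG−FG)/(OG−1)·100;  RA = AA·0.8192
AA = (1.051 − 1.011)/(1.051 − 1)·100 = 78.4314
RA = 78.4314·0.8192

64.2510 %


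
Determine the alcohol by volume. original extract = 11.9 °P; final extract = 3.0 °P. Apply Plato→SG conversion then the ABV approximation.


SG = 259/(259 − P);  ABV = (OG − FG)·131.25
OG = 259/(259 − 11.9) = 1.0482
FG = 259/(259 − 3.0) = 1.0117
ABV = (1.0482 − 1.0117)·131.25

4.7827 % ABV


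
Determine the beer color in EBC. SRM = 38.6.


EBC = SRM · 1.97
EBC = 38.6 · 1.97

76.0420 EBC


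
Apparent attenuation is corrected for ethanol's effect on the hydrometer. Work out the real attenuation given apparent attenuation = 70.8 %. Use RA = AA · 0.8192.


RA = 70.8 · 0.8192

57.9994 %


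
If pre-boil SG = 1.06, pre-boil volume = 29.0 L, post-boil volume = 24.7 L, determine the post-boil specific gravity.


SG_post = 1 + (SG_pre − 1)·V_pre/V_post
pts_pre = (1.06 − 1)·1000 = 60.0000
pts_post = 60.0000·29.0/24.7 = 70.4453
SG_post = 1 + 70.4453/1000

1.0704


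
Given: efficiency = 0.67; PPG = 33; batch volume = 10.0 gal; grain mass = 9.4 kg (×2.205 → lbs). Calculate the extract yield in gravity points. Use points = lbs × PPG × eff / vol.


lbs = 9.4 × 2.205 = 20.7270
points = 20.7270 × 33 × 0.67 / 10.0

45.8274 points


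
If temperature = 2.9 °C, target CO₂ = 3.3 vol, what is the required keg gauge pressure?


psi = vols/(0.01821 + 0.09011·e^(−0.04·T)) − 14.695
psi = 3.3/(0.01821 + 0.09011·e^(−0.04·2.9)) − 14.695

18.8243 psi


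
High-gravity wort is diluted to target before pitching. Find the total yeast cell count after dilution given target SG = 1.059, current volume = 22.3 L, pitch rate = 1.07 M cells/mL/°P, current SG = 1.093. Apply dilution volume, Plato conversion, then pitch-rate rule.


V_w = V·((SG_c−1)/(SG_t−1)−1);  °P = 259 − 259/SG_t;  cells = rate·(V+V_w)·°P
V_w = 22.3·((1.093−1)/(1.059−1)−1) = 12.8508
V_final = 22.3 + 12.8508 = 35.1508
°P = 259 − 259/1.059 = 14.4297
cells = 1.07·35.1508·14.4297

542.7195 billion cells


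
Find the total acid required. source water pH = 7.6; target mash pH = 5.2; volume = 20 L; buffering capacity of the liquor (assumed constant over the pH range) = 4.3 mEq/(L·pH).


acid = buffering capacity · (pH_source − pH_target) · V
acid = 4.3 · (7.6 − 5.2) · 20

206.4000 mEq


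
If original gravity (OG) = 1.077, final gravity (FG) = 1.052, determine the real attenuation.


AA = (OG−FG)/(OG−1)·100;  RA = AA·0.8192
AA = (1.077 − 1.052)/(1.077 − 1)·100 = 32.4675
RA = 32.4675·0.8192

26.5974 %


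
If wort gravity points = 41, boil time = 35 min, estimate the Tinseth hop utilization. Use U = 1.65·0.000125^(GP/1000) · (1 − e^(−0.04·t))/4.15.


bigness = 1.65·0.000125^(41/1000) = 1.1415
boil_factor = (1 − e^(−0.04·35))/4.15 = 0.1815
U = 1.1415 · 0.1815

0.2072


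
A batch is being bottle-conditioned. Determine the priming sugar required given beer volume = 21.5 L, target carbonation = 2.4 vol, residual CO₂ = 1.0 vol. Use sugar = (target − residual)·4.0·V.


sugar = (2.4 − 1.0)·4.0·21.5

120.4000 g


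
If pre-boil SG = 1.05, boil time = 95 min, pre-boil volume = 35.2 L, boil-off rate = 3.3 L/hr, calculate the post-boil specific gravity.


V_post = V_pre − rate·(t/60);  SG_post = 1 + (SG_pre−1)·V_pre/V_post
V_post = 35.2 − 3.3·(95/60) = 29.9750
SG_post = 1 + (1.05 − 1)·35.2/29.9750

1.0587


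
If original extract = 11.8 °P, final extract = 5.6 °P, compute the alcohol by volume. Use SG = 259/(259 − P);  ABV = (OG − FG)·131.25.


OG = 259/(259 − 11.8) = 1.0477
FG = 259/(259 − 5.6) = 1.0221
ABV = (1.0477 − 1.0221)·131.25

3.3646 % ABV


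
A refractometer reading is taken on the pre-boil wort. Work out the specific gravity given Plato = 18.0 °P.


SG = 259/(259 − P)
SG = 259/(259 − 18.0)

1.0747


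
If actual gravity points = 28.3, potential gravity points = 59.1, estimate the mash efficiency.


efficiency = actual / potential × 100
efficiency = 28.3 / 59.1 × 100

47.8849 %


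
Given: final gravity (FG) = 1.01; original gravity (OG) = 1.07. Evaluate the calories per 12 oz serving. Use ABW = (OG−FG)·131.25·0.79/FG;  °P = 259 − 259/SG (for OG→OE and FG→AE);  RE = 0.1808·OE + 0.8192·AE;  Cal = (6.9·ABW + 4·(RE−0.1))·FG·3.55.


ABW = (1.07 − 1.01)·131.25·0.79/1.01 = 6.1597
OE = 259 − 259/1.07 = 16.9439 °P
AE = 259 − 259/1.01 = 2.5644 °P
RE = 0.1808·16.9439 + 0.8192·2.5644 = 5.1642 °P
Cal = (6.9·6.1597 + 4·(5.1642−0.1))·1.01·3.55

225.0200 kcal


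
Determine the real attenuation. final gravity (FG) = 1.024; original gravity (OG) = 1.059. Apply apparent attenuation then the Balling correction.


AA = (OG−FG)/(OG−1)·100;  RA = AA·0.8192
AA = (1.059 − 1.024)/(1.059 − 1)·100 = 59.3220
RA = 59.3220·0.8192

48.5966 %


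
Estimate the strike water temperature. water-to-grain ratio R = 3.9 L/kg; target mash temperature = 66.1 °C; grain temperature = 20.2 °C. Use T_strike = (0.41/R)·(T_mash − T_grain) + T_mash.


T_strike = (0.41/3.9)·(66.1 − 20.2) + 66.1

70.9254 °C


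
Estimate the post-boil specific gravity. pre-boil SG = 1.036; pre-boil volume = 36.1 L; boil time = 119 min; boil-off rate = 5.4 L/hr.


V_post = V_pre − rate·(t/60);  SG_post = 1 + (SG_pre−1)·V_pre/V_post
V_post = 36.1 − 5.4·(119/60) = 25.3900
SG_post = 1 + (1.036 − 1)·36.1/25.3900

1.0512


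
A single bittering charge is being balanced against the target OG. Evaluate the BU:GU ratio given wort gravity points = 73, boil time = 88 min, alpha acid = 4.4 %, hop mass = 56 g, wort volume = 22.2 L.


U = 1.65·0.000125^(GP/1000)·(1−e^(−0.04t))/4.15;  IBU = (α/100)·m·U·1000/V;  BU:GU = IBU/GP
U = 1.65·0.000125^(73/1000)·(1−e^(−0.04·88))/4.15 = 0.2002
IBU = (4.4/100)·56·0.2002·1000/22.2 = 22.2203
BU:GU = 22.2203/73

0.3044


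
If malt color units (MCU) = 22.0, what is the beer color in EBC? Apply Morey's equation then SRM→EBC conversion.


SRM = 1.4922·MCU^0.6859;  EBC = SRM·1.97
SRM = 1.4922·22.0^0.6859 = 12.4335
EBC = 12.4335·1.97

24.4941 EBC


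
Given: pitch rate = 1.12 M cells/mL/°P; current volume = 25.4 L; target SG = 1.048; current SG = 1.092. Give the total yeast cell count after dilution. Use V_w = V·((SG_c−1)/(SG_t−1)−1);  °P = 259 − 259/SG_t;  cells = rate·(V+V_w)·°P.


V_w = 25.4·((1.092−1)/(1.048−1)−1) = 23.2833
V_final = 25.4 + 23.2833 = 48.6833
°P = 259 − 259/1.048 = 11.8626
cells = 1.12·48.6833·11.8626

646.8120 billion cells


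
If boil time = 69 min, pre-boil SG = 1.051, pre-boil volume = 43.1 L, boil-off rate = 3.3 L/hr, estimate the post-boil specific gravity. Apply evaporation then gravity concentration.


V_post = V_pre − rate·(t/60);  SG_post = 1 + (SG_pre−1)·V_pre/V_post
V_post = 43.1 − 3.3·(69/60) = 39.3050
SG_post = 1 + (1.051 − 1)·43.1/39.3050

1.0559


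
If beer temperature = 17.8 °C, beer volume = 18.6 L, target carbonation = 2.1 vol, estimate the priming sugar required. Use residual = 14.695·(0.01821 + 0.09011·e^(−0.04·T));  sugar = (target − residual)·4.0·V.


residual = 14.695·(0.01821 + 0.09011·e^(−0.04·17.8)) = 0.9173
sugar = (2.1 − 0.9173)·4.0·18.6

87.9918 g


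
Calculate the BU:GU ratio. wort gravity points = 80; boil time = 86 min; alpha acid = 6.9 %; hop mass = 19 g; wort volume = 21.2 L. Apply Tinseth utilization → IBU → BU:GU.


U = 1.65·0.000125^(GP/1000)·(1−e^(−0.04t))/4.15;  IBU = (α/100)·m·U·1000/V;  BU:GU = IBU/GP
U = 1.65·0.000125^(80/1000)·(1−e^(−0.04·86))/4.15 = 0.1875
IBU = (6.9/100)·19·0.1875·1000/21.2 = 11.5958
BU:GU = 11.5958/80

0.1449


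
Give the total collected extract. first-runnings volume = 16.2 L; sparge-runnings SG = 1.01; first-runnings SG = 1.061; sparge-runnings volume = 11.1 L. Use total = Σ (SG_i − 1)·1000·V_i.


first = (1.061 − 1)·1000·16.2 = 988.2000
sparge = (1.01 − 1)·1000·11.1 = 111.0000
total = 988.2000 + 111.0000

1099.2000 gravity·L


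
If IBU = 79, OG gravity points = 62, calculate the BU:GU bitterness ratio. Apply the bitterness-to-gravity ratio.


BU:GU = IBU / OG_points
BU:GU = 79 / 62

1.2742


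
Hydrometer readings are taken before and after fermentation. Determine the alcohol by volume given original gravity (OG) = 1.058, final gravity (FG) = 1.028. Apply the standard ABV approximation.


ABV = (OG − FG) · 131.25
ABV = (1.058 − 1.028) · 131.25

3.9375 % ABV


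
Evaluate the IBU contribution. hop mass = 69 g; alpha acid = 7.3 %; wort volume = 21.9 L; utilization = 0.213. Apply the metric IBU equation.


IBU = (α/100)·mass·U·1000 / V
IBU = (7.3/100)·69·0.213·1000 / 21.9

48.9900 IBU


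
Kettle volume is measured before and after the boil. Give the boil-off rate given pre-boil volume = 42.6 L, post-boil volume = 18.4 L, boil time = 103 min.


rate = (V_pre − V_post) / (t_min/60)
rate = (42.6 − 18.4) / (103/60)

14.0971 L/hr


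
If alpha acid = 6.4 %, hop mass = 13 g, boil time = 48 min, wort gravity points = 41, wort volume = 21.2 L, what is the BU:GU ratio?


U = 1.65·0.000125^(GP/1000)·(1−e^(−0.04t))/4.15;  IBU = (α/100)·m·U·1000/V;  BU:GU = IBU/GP
U = 1.65·0.000125^(41/1000)·(1−e^(−0.04·48))/4.15 = 0.2347
IBU = (6.4/100)·13·0.2347·1000/21.2 = 9.2118
BU:GU = 9.2118/41

0.2247


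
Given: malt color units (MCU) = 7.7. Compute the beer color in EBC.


SRM = 1.4922·MCU^0.6859;  EBC = SRM·1.97
SRM = 1.4922·7.7^0.6859 = 6.0516
EBC = 6.0516·1.97

11.9217 EBC


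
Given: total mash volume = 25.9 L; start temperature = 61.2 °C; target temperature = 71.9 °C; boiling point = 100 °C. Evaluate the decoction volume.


V_dec = V_total·(T_target − T_start)/(T_boil − T_start)
V_dec = 25.9·(71.9 − 61.2)/(100 − 61.2)

7.1425 L


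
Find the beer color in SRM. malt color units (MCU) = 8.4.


SRM = 1.4922 · MCU^0.6859
SRM = 1.4922 · 8.4^0.6859

6.4238 SRM


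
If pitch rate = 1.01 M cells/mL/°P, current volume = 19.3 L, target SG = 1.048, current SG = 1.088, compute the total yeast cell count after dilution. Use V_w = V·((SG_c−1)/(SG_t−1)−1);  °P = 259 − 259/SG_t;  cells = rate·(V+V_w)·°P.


V_w = 19.3·((1.088−1)/(1.048−1)−1) = 16.0833
V_final = 19.3 + 16.0833 = 35.3833
°P = 259 − 259/1.048 = 11.8626
cells = 1.01·35.3833·11.8626

423.9355 billion cells


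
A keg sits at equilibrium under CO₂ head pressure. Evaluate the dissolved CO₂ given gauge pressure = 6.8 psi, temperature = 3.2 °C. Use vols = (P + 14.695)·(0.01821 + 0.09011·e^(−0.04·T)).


vols = (6.8 + 14.695)·(0.01821 + 0.09011·e^(−0.04·3.2))

2.0956 volumes


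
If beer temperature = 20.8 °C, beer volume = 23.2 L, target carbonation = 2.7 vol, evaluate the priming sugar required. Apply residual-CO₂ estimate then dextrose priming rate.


residual = 14.695·(0.01821 + 0.09011·e^(−0.04·T));  sugar = (target − residual)·4.0·V
residual = 14.695·(0.01821 + 0.09011·e^(−0.04·20.8)) = 0.8438
sugar = (2.7 − 0.8438)·4.0·23.2

172.2513 g


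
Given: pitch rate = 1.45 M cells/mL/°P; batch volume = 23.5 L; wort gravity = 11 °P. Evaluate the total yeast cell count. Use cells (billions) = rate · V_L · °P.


cells = 1.45 · 23.5 · 11

374.8250 billion cells


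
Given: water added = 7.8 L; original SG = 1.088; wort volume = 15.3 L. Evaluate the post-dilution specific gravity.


SG_new = 1 + (SG_old − 1)·V_old/(V_old + V_water)
pts = (1.088 − 1)·1000·15.3/(15.3 + 7.8) = 58.2857
SG_new = 1 + 58.2857/1000

1.0583


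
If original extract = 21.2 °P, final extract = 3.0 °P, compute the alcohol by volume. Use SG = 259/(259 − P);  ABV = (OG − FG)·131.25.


OG = 259/(259 − 21.2) = 1.0892
FG = 259/(259 − 3.0) = 1.0117
ABV = (1.0892 − 1.0117)·131.25

10.1629 % ABV


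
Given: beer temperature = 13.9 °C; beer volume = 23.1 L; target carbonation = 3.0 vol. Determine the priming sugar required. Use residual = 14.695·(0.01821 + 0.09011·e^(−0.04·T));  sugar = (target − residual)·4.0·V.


residual = 14.695·(0.01821 + 0.09011·e^(−0.04·13.9)) = 1.0270
sugar = (3.0 − 1.0270)·4.0·23.1

182.3049 g


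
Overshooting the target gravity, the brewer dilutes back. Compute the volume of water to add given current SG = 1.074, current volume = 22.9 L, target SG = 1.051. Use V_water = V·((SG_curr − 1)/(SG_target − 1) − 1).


V_water = 22.9·((1.074 − 1)/(1.051 − 1) − 1)

10.3275 L


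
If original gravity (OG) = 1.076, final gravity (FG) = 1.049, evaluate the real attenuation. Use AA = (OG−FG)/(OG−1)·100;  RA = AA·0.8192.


AA = (1.076 − 1.049)/(1.076 − 1)·100 = 35.5263
RA = 35.5263·0.8192

29.1032 %


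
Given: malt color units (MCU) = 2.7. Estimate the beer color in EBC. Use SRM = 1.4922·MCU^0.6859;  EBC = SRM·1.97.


SRM = 1.4922·2.7^0.6859 = 2.9492
EBC = 2.9492·1.97

5.8099 EBC


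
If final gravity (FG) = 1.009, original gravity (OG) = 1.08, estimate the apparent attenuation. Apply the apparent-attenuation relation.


AA = (OG − FG)/(OG − 1) · 100
AA = (1.08 − 1.009)/(1.08 − 1) · 100

88.7500 %


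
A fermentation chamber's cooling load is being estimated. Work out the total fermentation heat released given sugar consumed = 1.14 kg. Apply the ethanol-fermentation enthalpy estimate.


Q = m_sugar · 590 kJ/kg
Q = 1.14 · 590

672.6000 kJ


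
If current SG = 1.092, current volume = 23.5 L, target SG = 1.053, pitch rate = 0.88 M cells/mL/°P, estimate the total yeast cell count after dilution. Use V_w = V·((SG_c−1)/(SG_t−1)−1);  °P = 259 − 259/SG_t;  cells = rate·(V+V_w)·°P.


V_w = 23.5·((1.092−1)/(1.053−1)−1) = 17.2925
V_final = 23.5 + 17.2925 = 40.7925
°P = 259 − 259/1.053 = 13.0361
cells = 0.88·40.7925·13.0361

467.9611 billion cells


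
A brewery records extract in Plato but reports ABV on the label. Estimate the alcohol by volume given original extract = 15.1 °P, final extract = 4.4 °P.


SG = 259/(259 − P);  ABV = (OG − FG)·131.25
OG = 259/(259 − 15.1) = 1.0619
FG = 259/(259 − 4.4) = 1.0173
ABV = (1.0619 − 1.0173)·131.25

5.8575 % ABV


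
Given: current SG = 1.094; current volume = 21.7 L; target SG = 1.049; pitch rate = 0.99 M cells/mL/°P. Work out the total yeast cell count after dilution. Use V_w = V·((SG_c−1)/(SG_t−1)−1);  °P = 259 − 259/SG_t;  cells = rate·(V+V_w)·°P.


V_w = 21.7·((1.094−1)/(1.049−1)−1) = 19.9286
V_final = 21.7 + 19.9286 = 41.6286
°P = 259 − 259/1.049 = 12.0982
cells = 0.99·41.6286·12.0982

498.5940 billion cells


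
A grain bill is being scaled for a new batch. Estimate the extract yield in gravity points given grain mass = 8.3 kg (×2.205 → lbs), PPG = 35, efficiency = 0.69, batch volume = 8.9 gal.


points = lbs × PPG × eff / vol
lbs = 8.3 × 2.205 = 18.3015
points = 18.3015 × 35 × 0.69 / 8.9

49.6608 points


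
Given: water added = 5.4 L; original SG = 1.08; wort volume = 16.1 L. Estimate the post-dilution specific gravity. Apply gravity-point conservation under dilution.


SG_new = 1 + (SG_old − 1)·V_old/(V_old + V_water)
pts = (1.08 − 1)·1000·16.1/(16.1 + 5.4) = 59.9070
SG_new = 1 + 59.9070/1000

1.0599


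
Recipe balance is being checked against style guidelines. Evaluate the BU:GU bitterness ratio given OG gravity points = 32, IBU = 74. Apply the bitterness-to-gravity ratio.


BU:GU = IBU / OG_points
BU:GU = 74 / 32

2.3125


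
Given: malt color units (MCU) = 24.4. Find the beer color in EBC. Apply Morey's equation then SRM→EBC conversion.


SRM = 1.4922·MCU^0.6859;  EBC = SRM·1.97
SRM = 1.4922·24.4^0.6859 = 13.3487
EBC = 13.3487·1.97

26.2969 EBC


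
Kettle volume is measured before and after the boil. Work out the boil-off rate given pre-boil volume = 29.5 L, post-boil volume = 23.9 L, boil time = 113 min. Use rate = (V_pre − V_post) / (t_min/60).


rate = (29.5 − 23.9) / (113/60)

2.9735 L/hr


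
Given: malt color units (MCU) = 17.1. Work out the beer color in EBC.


SRM = 1.4922·MCU^0.6859;  EBC = SRM·1.97
SRM = 1.4922·17.1^0.6859 = 10.4602
EBC = 10.4602·1.97

20.6066 EBC


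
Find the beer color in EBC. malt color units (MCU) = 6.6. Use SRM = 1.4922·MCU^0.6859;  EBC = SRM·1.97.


SRM = 1.4922·6.6^0.6859 = 5.4444
EBC = 5.4444·1.97

10.7255 EBC


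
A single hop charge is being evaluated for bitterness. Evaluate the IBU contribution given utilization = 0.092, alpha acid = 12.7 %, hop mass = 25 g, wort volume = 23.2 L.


IBU = (α/100)·mass·U·1000 / V
IBU = (12.7/100)·25·0.092·1000 / 23.2

12.5905 IBU


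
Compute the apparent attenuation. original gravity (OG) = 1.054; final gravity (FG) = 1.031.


AA = (OG − FG)/(OG − 1) · 100
AA = (1.054 − 1.031)/(1.054 − 1) · 100

42.5926 %


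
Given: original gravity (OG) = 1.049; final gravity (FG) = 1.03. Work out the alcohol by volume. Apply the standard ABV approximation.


ABV = (OG − FG) · 131.25
ABV = (1.049 − 1.03) · 131.25

2.4937 % ABV


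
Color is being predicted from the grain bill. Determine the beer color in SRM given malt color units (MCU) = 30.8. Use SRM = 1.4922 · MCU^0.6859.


SRM = 1.4922 · 30.8^0.6859

15.6612 SRM


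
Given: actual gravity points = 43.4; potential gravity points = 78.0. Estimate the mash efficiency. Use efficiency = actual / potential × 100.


efficiency = 43.4 / 78.0 × 100

55.6410 %


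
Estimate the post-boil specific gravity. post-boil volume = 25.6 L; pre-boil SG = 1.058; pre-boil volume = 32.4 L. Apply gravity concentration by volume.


SG_post = 1 + (SG_pre − 1)·V_pre/V_post
pts_pre = (1.058 − 1)·1000 = 58.0000
pts_post = 58.0000·32.4/25.6 = 73.4063
SG_post = 1 + 73.4063/1000

1.0734


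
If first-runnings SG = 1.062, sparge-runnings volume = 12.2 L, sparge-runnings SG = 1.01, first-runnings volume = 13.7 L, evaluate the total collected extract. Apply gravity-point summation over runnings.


total = Σ (SG_i − 1)·1000·V_i
first = (1.062 − 1)·1000·13.7 = 849.4000
sparge = (1.01 − 1)·1000·12.2 = 122.0000
total = 849.4000 + 122.0000

971.4000 gravity·L


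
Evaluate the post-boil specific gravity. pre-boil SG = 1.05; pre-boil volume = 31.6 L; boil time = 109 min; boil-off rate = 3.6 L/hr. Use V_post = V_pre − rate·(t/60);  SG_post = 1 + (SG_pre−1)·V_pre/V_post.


V_post = 31.6 − 3.6·(109/60) = 25.0600
SG_post = 1 + (1.05 − 1)·31.6/25.0600

1.0630


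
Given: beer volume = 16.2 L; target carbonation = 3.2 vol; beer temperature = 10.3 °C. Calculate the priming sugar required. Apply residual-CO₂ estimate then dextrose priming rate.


residual = 14.695·(0.01821 + 0.09011·e^(−0.04·T));  sugar = (target − residual)·4.0·V
residual = 14.695·(0.01821 + 0.09011·e^(−0.04·10.3)) = 1.1446
sugar = (3.2 − 1.1446)·4.0·16.2

133.1884 g


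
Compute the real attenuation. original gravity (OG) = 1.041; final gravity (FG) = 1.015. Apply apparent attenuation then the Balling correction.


AA = (OG−FG)/(OG−1)·100;  RA = AA·0.8192
AA = (1.041 − 1.015)/(1.041 − 1)·100 = 63.4146
RA = 63.4146·0.8192

51.9493 %


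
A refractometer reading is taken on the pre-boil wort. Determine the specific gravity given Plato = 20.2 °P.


SG = 259/(259 − P)
SG = 259/(259 − 20.2)

1.0846


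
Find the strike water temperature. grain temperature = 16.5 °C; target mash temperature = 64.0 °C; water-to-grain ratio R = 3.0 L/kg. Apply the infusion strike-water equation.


T_strike = (0.41/R)·(T_mash − T_grain) + T_mash
T_strike = (0.41/3.0)·(64.0 − 16.5) + 64.0

70.4917 °C


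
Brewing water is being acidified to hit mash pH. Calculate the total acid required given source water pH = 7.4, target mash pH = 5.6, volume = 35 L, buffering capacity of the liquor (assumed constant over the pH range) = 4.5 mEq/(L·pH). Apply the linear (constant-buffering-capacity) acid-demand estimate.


acid = buffering capacity · (pH_source − pH_target) · V
acid = 4.5 · (7.4 − 5.6) · 35

283.5000 mEq


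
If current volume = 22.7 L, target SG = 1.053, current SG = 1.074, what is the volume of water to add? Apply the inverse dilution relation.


V_water = V·((SG_curr − 1)/(SG_target − 1) − 1)
V_water = 22.7·((1.074 − 1)/(1.053 − 1) − 1)

8.9943 L


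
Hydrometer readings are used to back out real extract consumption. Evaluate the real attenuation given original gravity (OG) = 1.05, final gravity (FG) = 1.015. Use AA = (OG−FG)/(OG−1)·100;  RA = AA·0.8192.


AA = (1.05 − 1.015)/(1.05 − 1)·100 = 70.0000
RA = 70.0000·0.8192

57.3440 %


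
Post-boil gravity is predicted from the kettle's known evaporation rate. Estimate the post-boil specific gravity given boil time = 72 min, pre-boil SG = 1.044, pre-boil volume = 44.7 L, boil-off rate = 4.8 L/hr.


V_post = V_pre − rate·(t/60);  SG_post = 1 + (SG_pre−1)·V_pre/V_post
V_post = 44.7 − 4.8·(72/60) = 38.9400
SG_post = 1 + (1.044 − 1)·44.7/38.9400

1.0505


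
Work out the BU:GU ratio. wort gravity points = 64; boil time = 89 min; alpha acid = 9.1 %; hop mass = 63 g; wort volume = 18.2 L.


U = 1.65·0.000125^(GP/1000)·(1−e^(−0.04t))/4.15;  IBU = (α/100)·m·U·1000/V;  BU:GU = IBU/GP
U = 1.65·0.000125^(64/1000)·(1−e^(−0.04·89))/4.15 = 0.2173
IBU = (9.1/100)·63·0.2173·1000/18.2 = 68.4571
BU:GU = 68.4571/64

1.0696


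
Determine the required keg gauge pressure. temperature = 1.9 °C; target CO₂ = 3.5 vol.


psi = vols/(0.01821 + 0.09011·e^(−0.04·T)) − 14.695
psi = 3.5/(0.01821 + 0.09011·e^(−0.04·1.9)) − 14.695

19.7113 psi


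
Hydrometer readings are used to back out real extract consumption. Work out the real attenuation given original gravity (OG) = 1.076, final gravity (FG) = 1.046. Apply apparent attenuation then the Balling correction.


AA = (OG−FG)/(OG−1)·100;  RA = AA·0.8192
AA = (1.076 − 1.046)/(1.076 − 1)·100 = 39.4737
RA = 39.4737·0.8192

32.3368 %


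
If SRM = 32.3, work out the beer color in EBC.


EBC = SRM · 1.97
EBC = 32.3 · 1.97

63.6310 EBC


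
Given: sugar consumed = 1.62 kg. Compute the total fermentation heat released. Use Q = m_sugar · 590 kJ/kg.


Q = 1.62 · 590

955.8000 kJ


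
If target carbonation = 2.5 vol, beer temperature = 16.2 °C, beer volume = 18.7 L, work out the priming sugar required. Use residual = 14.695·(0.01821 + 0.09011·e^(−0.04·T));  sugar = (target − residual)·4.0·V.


residual = 14.695·(0.01821 + 0.09011·e^(−0.04·16.2)) = 0.9603
sugar = (2.5 − 0.9603)·4.0·18.7

115.1729 g


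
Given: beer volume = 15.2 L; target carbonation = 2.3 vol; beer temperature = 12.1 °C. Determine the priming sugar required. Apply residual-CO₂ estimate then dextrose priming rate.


residual = 14.695·(0.01821 + 0.09011·e^(−0.04·T));  sugar = (target − residual)·4.0·V
residual = 14.695·(0.01821 + 0.09011·e^(−0.04·12.1)) = 1.0837
sugar = (2.3 − 1.0837)·4.0·15.2

73.9512 g


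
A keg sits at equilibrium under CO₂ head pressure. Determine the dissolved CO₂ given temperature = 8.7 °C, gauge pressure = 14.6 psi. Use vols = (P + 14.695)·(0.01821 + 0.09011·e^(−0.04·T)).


vols = (14.6 + 14.695)·(0.01821 + 0.09011·e^(−0.04·8.7))

2.3974 volumes


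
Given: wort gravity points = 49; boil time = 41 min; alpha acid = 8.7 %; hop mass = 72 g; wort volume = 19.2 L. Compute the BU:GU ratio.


U = 1.65·0.000125^(GP/1000)·(1−e^(−0.04t))/4.15;  IBU = (α/100)·m·U·1000/V;  BU:GU = IBU/GP
U = 1.65·0.000125^(49/1000)·(1−e^(−0.04·41))/4.15 = 0.2063
IBU = (8.7/100)·72·0.2063·1000/19.2 = 67.3102
BU:GU = 67.3102/49

1.3737


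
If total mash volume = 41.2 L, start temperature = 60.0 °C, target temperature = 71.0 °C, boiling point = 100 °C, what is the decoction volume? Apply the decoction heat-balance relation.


V_dec = V_total·(T_target − T_start)/(T_boil − T_start)
V_dec = 41.2·(71.0 − 60.0)/(100 − 60.0)

11.3300 L


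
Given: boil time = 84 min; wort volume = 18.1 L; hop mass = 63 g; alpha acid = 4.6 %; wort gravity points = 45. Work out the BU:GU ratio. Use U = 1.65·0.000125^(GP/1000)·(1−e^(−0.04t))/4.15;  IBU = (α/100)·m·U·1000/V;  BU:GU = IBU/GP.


U = 1.65·0.000125^(45/1000)·(1−e^(−0.04·84))/4.15 = 0.2561
IBU = (4.6/100)·63·0.2561·1000/18.1 = 41.0075
BU:GU = 41.0075/45

0.9113


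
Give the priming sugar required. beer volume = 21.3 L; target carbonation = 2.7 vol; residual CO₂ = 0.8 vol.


sugar = (target − residual)·4.0·V
sugar = (2.7 − 0.8)·4.0·21.3

161.8800 g


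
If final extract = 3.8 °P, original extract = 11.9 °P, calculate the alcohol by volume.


SG = 259/(259 − P);  ABV = (OG − FG)·131.25
OG = 259/(259 − 11.9) = 1.0482
FG = 259/(259 − 3.8) = 1.0149
ABV = (1.0482 − 1.0149)·131.25

4.3665 % ABV


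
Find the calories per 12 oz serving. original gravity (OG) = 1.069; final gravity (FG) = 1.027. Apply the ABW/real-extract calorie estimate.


ABW = (OG−FG)·131.25·0.79/FG;  °P = 259 − 259/SG (for OG→OE and FG→AE);  RE = 0.1808·OE + 0.8192·AE;  Cal = (6.9·ABW + 4·(RE−0.1))·FG·3.55
ABW = (1.069 − 1.027)·131.25·0.79/1.027 = 4.2404
OE = 259 − 259/1.069 = 16.7175 °P
AE = 259 − 259/1.027 = 6.8092 °P
RE = 0.1808·16.7175 + 0.8192·6.8092 = 8.6006 °P
Cal = (6.9·4.2404 + 4·(8.6006−0.1))·1.027·3.55

230.6400 kcal


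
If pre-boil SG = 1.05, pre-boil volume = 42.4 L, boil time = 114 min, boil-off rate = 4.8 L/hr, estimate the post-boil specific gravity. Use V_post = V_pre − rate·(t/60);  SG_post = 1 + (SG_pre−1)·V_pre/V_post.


V_post = 42.4 − 4.8·(114/60) = 33.2800
SG_post = 1 + (1.05 − 1)·42.4/33.2800

1.0637


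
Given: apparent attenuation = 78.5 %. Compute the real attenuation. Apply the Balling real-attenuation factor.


RA = AA · 0.8192
RA = 78.5 · 0.8192

64.3072 %


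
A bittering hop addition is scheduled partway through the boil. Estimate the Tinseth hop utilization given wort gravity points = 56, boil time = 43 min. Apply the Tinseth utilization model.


U = 1.65·0.000125^(GP/1000) · (1 − e^(−0.04·t))/4.15
bigness = 1.65·0.000125^(56/1000) = 0.9975
boil_factor = (1 − e^(−0.04·43))/4.15 = 0.1978
U = 0.9975 · 0.1978

0.1973


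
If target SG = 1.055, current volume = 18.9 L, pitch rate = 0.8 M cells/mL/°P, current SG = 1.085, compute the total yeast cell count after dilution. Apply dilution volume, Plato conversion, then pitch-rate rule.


V_w = V·((SG_c−1)/(SG_t−1)−1);  °P = 259 − 259/SG_t;  cells = rate·(V+V_w)·°P
V_w = 18.9·((1.085−1)/(1.055−1)−1) = 10.3091
V_final = 18.9 + 10.3091 = 29.2091
°P = 259 − 259/1.055 = 13.5024
cells = 0.8·29.2091·13.5024

315.5136 billion cells


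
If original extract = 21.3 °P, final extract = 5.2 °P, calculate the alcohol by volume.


SG = 259/(259 − P);  ABV = (OG − FG)·131.25
OG = 259/(259 − 21.3) = 1.0896
FG = 259/(259 − 5.2) = 1.0205
ABV = (1.0896 − 1.0205)·131.25

9.0720 % ABV


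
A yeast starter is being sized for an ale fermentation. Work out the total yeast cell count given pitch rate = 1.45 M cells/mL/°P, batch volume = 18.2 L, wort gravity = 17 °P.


cells (billions) = rate · V_L · °P
cells = 1.45 · 18.2 · 17

448.6300 billion cells


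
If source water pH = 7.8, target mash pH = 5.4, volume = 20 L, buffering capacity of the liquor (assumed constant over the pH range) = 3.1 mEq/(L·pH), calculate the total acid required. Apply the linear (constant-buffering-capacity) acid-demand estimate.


acid = buffering capacity · (pH_source − pH_target) · V
acid = 3.1 · (7.8 − 5.4) · 20

148.8000 mEq


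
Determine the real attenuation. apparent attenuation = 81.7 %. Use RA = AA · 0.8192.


RA = 81.7 · 0.8192

66.9286 %


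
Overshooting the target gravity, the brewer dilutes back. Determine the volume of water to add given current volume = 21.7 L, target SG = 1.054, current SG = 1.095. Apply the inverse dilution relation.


V_water = V·((SG_curr − 1)/(SG_target − 1) − 1)
V_water = 21.7·((1.095 − 1)/(1.054 − 1) − 1)

16.4759 L


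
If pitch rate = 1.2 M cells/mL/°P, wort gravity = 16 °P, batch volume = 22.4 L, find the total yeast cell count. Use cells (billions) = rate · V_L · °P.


cells = 1.2 · 22.4 · 16

430.0800 billion cells


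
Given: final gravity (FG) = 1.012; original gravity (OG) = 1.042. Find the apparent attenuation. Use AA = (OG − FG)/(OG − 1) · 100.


AA = (1.042 − 1.012)/(1.042 − 1) · 100

71.4286 %


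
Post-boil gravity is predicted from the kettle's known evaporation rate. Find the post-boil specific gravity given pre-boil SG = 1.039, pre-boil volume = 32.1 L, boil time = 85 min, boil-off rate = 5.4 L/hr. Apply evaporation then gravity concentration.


V_post = V_pre − rate·(t/60);  SG_post = 1 + (SG_pre−1)·V_pre/V_post
V_post = 32.1 − 5.4·(85/60) = 24.4500
SG_post = 1 + (1.039 − 1)·32.1/24.4500

1.0512


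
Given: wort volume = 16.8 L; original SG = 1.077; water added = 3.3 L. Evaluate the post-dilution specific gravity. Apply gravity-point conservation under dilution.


SG_new = 1 + (SG_old − 1)·V_old/(V_old + V_water)
pts = (1.077 − 1)·1000·16.8/(16.8 + 3.3) = 64.3582
SG_new = 1 + 64.3582/1000

1.0644
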